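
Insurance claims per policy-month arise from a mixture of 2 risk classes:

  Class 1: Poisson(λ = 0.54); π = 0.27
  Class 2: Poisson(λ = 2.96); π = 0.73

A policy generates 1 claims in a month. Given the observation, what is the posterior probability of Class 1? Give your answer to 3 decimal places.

0.431

Posterior ∝ prior × likelihood, so P(k | x) ∝ π_k f_k(x); normalise over all components.
Poisson probabilities:
  L_1 = e^(−0.54)·0.54^1/1! = 0.314684
  L_2 = e^(−2.96)·2.96^1/1! = 0.153384
Prior × likelihood for each component:
  π_1·L_1 = 0.27 × 0.314684 = 0.0849647
  π_2·L_2 = 0.73 × 0.153384 = 0.11197
Sum: 0.0849647 + 0.11197 = 0.196935
P(Class 1 | 1 claims) = 0.0849647 / 0.196935 ≈ 0.431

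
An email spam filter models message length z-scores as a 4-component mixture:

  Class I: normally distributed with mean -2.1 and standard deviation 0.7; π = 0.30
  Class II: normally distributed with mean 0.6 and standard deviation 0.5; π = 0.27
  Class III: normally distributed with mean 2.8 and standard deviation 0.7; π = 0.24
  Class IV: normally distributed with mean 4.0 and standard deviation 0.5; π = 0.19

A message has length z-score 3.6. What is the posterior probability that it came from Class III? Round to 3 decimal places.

Apply Bayes' rule: the posterior for each component is proportional to its prior times its likelihood at x.
Component likelihoods at x = 3.6:
  p_I = 2.27835e-15
  p_II = 1.21518e-08
  p_III = 0.296614
  p_IV = 0.579383
Prior × likelihood for each component:
  w_I·p_I = 0.30 × 2.27835e-15 = 6.83505e-16
  w_II·p_II = 0.27 × 1.21518e-08 = 3.28098e-09
  w_III·p_III = 0.24 × 0.296614 = 0.0711873
  w_IV·p_IV = 0.19 × 0.579383 = 0.110083
Sum: 6.83505e-16 + 3.28098e-09 + 0.0711873 + 0.110083 = 0.18127
Responsibility of Class III: 0.0711873 / 0.18127 ≈ 0.393

0.393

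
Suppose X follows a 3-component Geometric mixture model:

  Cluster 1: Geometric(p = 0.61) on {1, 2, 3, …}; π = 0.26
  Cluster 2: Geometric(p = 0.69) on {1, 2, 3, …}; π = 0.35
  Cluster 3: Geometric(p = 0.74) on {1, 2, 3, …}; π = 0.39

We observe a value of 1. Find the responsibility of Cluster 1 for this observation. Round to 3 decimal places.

0.230

By Bayes' theorem, P(k | x) = w_k f_k(x) / Σ_j w_j f_j(x).
Evaluate each component's likelihood at the observed value:
  f_1 = 0.61
  f_2 = 0.69
  f_3 = 0.74
Multiply by the mixture weights:
  w_1·f_1 = 0.26 × 0.61 = 0.1586
  w_2·f_2 = 0.35 × 0.69 = 0.2415
  w_3·f_3 = 0.39 × 0.74 = 0.2886
Marginal: 0.1586 + 0.2415 + 0.2886 = 0.6887
P(Cluster 1 | 1) ≈ 0.230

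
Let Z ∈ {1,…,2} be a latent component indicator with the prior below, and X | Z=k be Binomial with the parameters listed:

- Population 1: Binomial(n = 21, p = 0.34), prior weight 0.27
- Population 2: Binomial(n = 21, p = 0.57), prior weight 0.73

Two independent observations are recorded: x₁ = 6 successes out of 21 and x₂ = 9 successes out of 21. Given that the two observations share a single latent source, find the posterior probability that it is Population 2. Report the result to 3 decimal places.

0.056

Apply Bayes' rule: the posterior for each component is proportional to its prior times its likelihood at x.
Since both observations come from the same component, the likelihood for component k is f_k(x₁)·f_k(x₂).
  p_1 = [0.164643] × [0.121922] = 0.0200736
  p_2 = [0.00591273] × [0.0746] = 0.00044109
Unnormalised posteriors:
  w_1·p_1 = 0.27 × 0.0200736 = 0.00541988
  w_2·p_2 = 0.73 × 0.00044109 = 0.000321995
Marginal: 0.00541988 + 0.000321995 = 0.00574187
P(Population 2 | data) ≈ 0.056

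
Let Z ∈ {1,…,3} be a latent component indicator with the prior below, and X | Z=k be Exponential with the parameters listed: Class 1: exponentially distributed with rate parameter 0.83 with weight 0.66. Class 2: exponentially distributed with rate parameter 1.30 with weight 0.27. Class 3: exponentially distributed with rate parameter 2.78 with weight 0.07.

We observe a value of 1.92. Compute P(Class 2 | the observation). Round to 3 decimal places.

0.205

Posterior ∝ prior × likelihood, so P(k | x) ∝ w_k f_k(x); normalise over all components.
Evaluate each component's likelihood at the observed value:
  f_1 = 0.83·e^(−0.83·1.92) = 0.83·e^(−1.5936) = 0.16865
  f_2 = 1.30·e^(−1.30·1.92) = 1.30·e^(−2.4960) = 0.107138
  f_3 = 2.78·e^(−2.78·1.92) = 2.78·e^(−5.3376) = 0.0133646
Weight by the priors:
  w_1·f_1 = 0.66 × 0.16865 = 0.111309
  w_2·f_2 = 0.27 × 0.107138 = 0.0289273
  w_3·f_3 = 0.07 × 0.0133646 = 0.000935519
Normaliser: 0.111309 + 0.0289273 + 0.000935519 = 0.141172
Responsibility of Class 2: 0.0289273 / 0.141172 ≈ 0.205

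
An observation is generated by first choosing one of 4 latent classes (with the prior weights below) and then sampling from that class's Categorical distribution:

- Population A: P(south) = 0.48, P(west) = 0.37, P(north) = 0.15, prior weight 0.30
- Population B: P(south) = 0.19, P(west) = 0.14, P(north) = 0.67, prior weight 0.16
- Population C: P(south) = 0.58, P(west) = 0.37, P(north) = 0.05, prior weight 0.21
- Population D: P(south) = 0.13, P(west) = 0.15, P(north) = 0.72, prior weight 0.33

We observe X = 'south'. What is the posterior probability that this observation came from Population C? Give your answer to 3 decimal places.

The responsibility of component k is w_k f_k(x) divided by Σ_j w_j f_j(x).
Evaluate each component's likelihood at the observed value:
  f_A = 0.48
  f_B = 0.19
  f_C = 0.58
  f_D = 0.13
Unnormalised posteriors:
  w_A·f_A = 0.30 × 0.48 = 0.144
  w_B·f_B = 0.16 × 0.19 = 0.0304
  w_C·f_C = 0.21 × 0.58 = 0.1218
  w_D·f_D = 0.33 × 0.13 = 0.0429
Evidence: 0.144 + 0.0304 + 0.1218 + 0.0429 = 0.3391
P(Population C | x) ≈ 0.359

0.359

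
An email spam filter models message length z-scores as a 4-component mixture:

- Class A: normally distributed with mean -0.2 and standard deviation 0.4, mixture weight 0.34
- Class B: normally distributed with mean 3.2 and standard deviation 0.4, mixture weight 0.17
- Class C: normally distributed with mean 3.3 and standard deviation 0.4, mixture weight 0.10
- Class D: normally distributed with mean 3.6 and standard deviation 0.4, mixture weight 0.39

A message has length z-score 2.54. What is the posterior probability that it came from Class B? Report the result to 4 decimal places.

0.6080

Posterior ∝ prior × likelihood, so P(k | x) ∝ P(Z=k) f_k(x); normalise over all components.
Evaluate each component's likelihood at the observed value:
  p_A = 6.45296e-11
  p_B = 0.255662
  p_C = 0.16404
  p_D = 0.0297806
Prior × likelihood for each component:
  P(Z=A)·p_A = 0.34 × 6.45296e-11 = 2.194e-11
  P(Z=B)·p_B = 0.17 × 0.255662 = 0.0434626
  P(Z=C)·p_C = 0.10 × 0.16404 = 0.016404
  P(Z=D)·p_D = 0.39 × 0.0297806 = 0.0116144
Sum: 2.194e-11 + 0.0434626 + 0.016404 + 0.0116144 = 0.071481
So the posterior for Class B is 0.0434626 / 0.071481 ≈ 0.6080.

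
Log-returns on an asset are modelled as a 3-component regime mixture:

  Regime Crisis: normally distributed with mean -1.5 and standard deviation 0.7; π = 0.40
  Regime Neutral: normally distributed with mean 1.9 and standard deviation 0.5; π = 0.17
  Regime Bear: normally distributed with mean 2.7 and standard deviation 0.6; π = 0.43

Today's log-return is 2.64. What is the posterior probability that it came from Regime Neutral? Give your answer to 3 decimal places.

Posterior ∝ prior × likelihood, so P(k | x) ∝ π_k f_k(x); normalise over all components.
Component likelihoods at x = 2.64:
  L_Crisis = (1/(0.7·√(2π)))·exp(−(2.64−-1.5)²/(2·0.7²)) = 0.569918·exp(-17.48939) = 1.44633e-08
  L_Neutral = (1/(0.5·√(2π)))·exp(−(2.64−1.9)²/(2·0.5²)) = 0.797885·exp(-1.09520) = 0.266871
  L_Bear = (1/(0.6·√(2π)))·exp(−(2.64−2.7)²/(2·0.6²)) = 0.664904·exp(-0.00500) = 0.661588
Multiply by the mixture weights:
  π_Crisis·L_Crisis = 0.40 × 1.44633e-08 = 5.78532e-09
  π_Neutral·L_Neutral = 0.17 × 0.266871 = 0.045368
  π_Bear·L_Bear = 0.43 × 0.661588 = 0.284483
Normaliser: 5.78532e-09 + 0.045368 + 0.284483 = 0.329851
Responsibility of Regime Neutral: 0.045368 / 0.329851 ≈ 0.138

0.138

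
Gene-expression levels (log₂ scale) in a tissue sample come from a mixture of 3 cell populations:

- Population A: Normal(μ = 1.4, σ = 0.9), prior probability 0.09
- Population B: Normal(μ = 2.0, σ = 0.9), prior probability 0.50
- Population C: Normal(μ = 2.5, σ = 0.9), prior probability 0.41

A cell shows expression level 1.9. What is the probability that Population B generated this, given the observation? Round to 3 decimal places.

0.551

By Bayes' theorem, P(k | x) = π_k f_k(x) / Σ_j π_j f_j(x).
Component likelihoods at x = 1.9:
  p_A = (1/(0.9·√(2π)))·exp(−(1.9−1.4)²/(2·0.9²)) = 0.443269·exp(-0.15432) = 0.37988
  p_B = (1/(0.9·√(2π)))·exp(−(1.9−2.0)²/(2·0.9²)) = 0.443269·exp(-0.00617) = 0.440541
  p_C = (1/(0.9·√(2π)))·exp(−(1.9−2.5)²/(2·0.9²)) = 0.443269·exp(-0.22222) = 0.354942
Unnormalised posteriors:
  π_A·p_A = 0.09 × 0.37988 = 0.0341892
  π_B·p_B = 0.50 × 0.440541 = 0.220271
  π_C·p_C = 0.41 × 0.354942 = 0.145526
Normaliser: 0.0341892 + 0.220271 + 0.145526 = 0.399986
So the posterior for Population B is 0.220271 / 0.399986 ≈ 0.551.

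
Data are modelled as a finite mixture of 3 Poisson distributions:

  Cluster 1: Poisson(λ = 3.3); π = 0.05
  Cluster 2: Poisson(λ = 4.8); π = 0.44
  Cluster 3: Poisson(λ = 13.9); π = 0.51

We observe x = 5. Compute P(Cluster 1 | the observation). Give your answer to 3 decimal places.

0.071

By Bayes' theorem, P(k | x) = π_k f_k(x) / Σ_j π_j f_j(x).
Component likelihoods at x = 5:
  p_1 = e^(−3.3)·3.3^5/5! = 0.120286
  p_2 = e^(−4.8)·4.8^5/5! = 0.174748
  p_3 = e^(−13.9)·13.9^5/5! = 0.00397374
Multiply by the mixture weights:
  π_1·p_1 = 0.05 × 0.120286 = 0.00601432
  π_2·p_2 = 0.44 × 0.174748 = 0.076889
  π_3·p_3 = 0.51 × 0.00397374 = 0.00202661
Normaliser: 0.00601432 + 0.076889 + 0.00202661 = 0.0849299
So the posterior for Cluster 1 is 0.00601432 / 0.0849299 ≈ 0.071.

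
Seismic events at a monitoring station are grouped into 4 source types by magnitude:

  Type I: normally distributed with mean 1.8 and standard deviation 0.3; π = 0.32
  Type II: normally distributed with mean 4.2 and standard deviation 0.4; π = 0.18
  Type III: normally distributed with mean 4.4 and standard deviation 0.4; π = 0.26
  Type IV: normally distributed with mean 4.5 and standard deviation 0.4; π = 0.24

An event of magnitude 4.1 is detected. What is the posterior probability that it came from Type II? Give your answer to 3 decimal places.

By Bayes' theorem, P(k | x) = P(Z=k) f_k(x) / Σ_j P(Z=j) f_j(x).
Component likelihoods at x = 4.1:
  p_I = (1/(0.3·√(2π)))·exp(−(4.1−1.8)²/(2·0.3²)) = 1.329808·exp(-29.38889) = 2.29275e-13
  p_II = (1/(0.4·√(2π)))·exp(−(4.1−4.2)²/(2·0.4²)) = 0.997356·exp(-0.03125) = 0.96667
  p_III = (1/(0.4·√(2π)))·exp(−(4.1−4.4)²/(2·0.4²)) = 0.997356·exp(-0.28125) = 0.752844
  p_IV = (1/(0.4·√(2π)))·exp(−(4.1−4.5)²/(2·0.4²)) = 0.997356·exp(-0.50000) = 0.604927
Prior × likelihood for each component:
  P(Z=I)·p_I = 0.32 × 2.29275e-13 = 7.3368e-14
  P(Z=II)·p_II = 0.18 × 0.96667 = 0.174001
  P(Z=III)·p_III = 0.26 × 0.752844 = 0.195739
  P(Z=IV)·p_IV = 0.24 × 0.604927 = 0.145182
Denominator: 7.3368e-14 + 0.174001 + 0.195739 + 0.145182 = 0.514922
P(Type II | the observation) ≈ 0.338

0.338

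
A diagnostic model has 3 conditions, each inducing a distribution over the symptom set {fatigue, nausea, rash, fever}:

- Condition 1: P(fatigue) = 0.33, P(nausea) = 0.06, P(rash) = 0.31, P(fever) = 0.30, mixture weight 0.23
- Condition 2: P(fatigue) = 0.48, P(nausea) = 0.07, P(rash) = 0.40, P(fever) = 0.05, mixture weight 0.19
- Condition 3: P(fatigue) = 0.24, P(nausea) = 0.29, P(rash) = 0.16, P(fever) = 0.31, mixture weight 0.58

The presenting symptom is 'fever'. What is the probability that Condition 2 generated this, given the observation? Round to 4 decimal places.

P(component k | x) = π_k·f_k(x) / marginal(x), where marginal(x) = Σ_j π_j·f_j(x).
Evaluate each component's likelihood at the observed value:
  f_1 = P(fever | comp) = 0.30
  f_2 = P(fever | comp) = 0.05
  f_3 = P(fever | comp) = 0.31
Weight by the priors:
  π_1·f_1 = 0.23 × 0.3 = 0.069
  π_2·f_2 = 0.19 × 0.05 = 0.0095
  π_3·f_3 = 0.58 × 0.31 = 0.1798
Normaliser: 0.069 + 0.0095 + 0.1798 = 0.2583
P(Condition 2 | data) = 0.0095 / 0.2583 ≈ 0.0368

0.0368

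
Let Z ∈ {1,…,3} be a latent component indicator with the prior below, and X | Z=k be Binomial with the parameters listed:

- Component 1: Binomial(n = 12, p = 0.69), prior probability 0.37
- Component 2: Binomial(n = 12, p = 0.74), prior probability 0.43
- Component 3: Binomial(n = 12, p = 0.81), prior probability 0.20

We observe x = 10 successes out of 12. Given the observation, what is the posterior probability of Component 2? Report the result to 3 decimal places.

0.450

Apply Bayes' rule: the posterior for each component is proportional to its prior times its likelihood at x.
Component likelihoods at x = 10 successes out of 12:
  L_1 = C(12,10)·0.69^10·0.31^2 = 66·0.0244619·0.0961 = 0.155152
  L_2 = C(12,10)·0.74^10·0.26^2 = 66·0.0492399·0.0676 = 0.219689
  L_3 = C(12,10)·0.81^10·0.19^2 = 66·0.121577·0.0361 = 0.289669
Prior × likelihood for each component:
  P(Z=1)·L_1 = 0.37 × 0.155152 = 0.0574064
  P(Z=2)·L_2 = 0.43 × 0.219689 = 0.0944662
  P(Z=3)·L_3 = 0.20 × 0.289669 = 0.0579337
Normaliser: 0.0574064 + 0.0944662 + 0.0579337 = 0.209806
Responsibility of Component 2: 0.0944662 / 0.209806 ≈ 0.450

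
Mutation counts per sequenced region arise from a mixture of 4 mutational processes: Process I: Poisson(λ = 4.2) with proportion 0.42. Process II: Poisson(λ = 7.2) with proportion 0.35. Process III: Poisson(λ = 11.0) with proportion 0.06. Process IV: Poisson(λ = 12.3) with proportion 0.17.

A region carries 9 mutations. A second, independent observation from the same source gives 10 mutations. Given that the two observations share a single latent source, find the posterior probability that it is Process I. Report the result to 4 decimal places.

By Bayes' theorem, P(k | x) = π_k f_k(x) / Σ_j π_j f_j(x).
Since both observations come from the same component, the likelihood for component k is f_k(x₁)·f_k(x₂).
  L_I = [e^(−4.2)·4.2^9/9! = 0.0168052] × [0.00705819] = 0.000118614
  L_II = [e^(−7.2)·7.2^9/9! = 0.106982] × [0.0770268] = 0.00824045
  L_III = [e^(−11.0)·11.0^9/9! = 0.108526] × [0.119378] = 0.0129556
  L_IV = [e^(−12.3)·12.3^9/9! = 0.0808278] × [0.0994182] = 0.00803576
Unnormalised posteriors:
  π_I·L_I = 0.42 × 0.000118614 = 4.9818e-05
  π_II·L_II = 0.35 × 0.00824045 = 0.00288416
  π_III·L_III = 0.06 × 0.0129556 = 0.000777334
  π_IV·L_IV = 0.17 × 0.00803576 = 0.00136608
Evidence: 4.9818e-05 + 0.00288416 + 0.000777334 + 0.00136608 = 0.00507739
P(Process I | data) ≈ 0.0098

0.0098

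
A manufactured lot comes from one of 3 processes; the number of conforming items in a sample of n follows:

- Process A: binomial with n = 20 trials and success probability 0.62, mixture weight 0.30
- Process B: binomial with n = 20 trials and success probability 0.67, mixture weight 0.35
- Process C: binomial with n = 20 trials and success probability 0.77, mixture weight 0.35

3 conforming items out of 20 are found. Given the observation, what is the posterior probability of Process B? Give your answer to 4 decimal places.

Posterior ∝ prior × likelihood, so P(k | x) ∝ w_k f_k(x); normalise over all components.
Component likelihoods at x = 3 conforming items out of 20:
  L_A = C(20,3)·0.62^3·0.38^17 = 1140·0.238328·7.18325e-08 = 1.95165e-05
  L_B = C(20,3)·0.67^3·0.33^17 = 1140·0.300763·6.52735e-09 = 2.23803e-06
  L_C = C(20,3)·0.77^3·0.23^17 = 1140·0.456533·1.4105e-11 = 7.34092e-09
Prior × likelihood for each component:
  w_A·L_A = 0.30 × 1.95165e-05 = 5.85494e-06
  w_B·L_B = 0.35 × 2.23803e-06 = 7.83311e-07
  w_C·L_C = 0.35 × 7.34092e-09 = 2.56932e-09
Normaliser: 5.85494e-06 + 7.83311e-07 + 2.56932e-09 = 6.64082e-06
Responsibility of Process B: 7.83311e-07 / 6.64082e-06 ≈ 0.1180

0.1180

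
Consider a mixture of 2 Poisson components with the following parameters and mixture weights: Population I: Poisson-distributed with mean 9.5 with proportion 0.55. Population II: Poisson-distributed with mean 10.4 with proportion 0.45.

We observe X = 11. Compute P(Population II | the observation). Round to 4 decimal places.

0.4738

Posterior ∝ prior × likelihood, so P(k | x) ∝ P(Z=k) f_k(x); normalise over all components.
Component likelihoods at x = 11:
  p_I = e^(−9.5)·9.5^11/11! = 0.106661
  p_II = e^(−10.4)·10.4^11/11! = 0.117368
Multiply by the mixture weights:
  P(Z=I)·p_I = 0.55 × 0.106661 = 0.0586636
  P(Z=II)·p_II = 0.45 × 0.117368 = 0.0528154
Sum: 0.0586636 + 0.0528154 = 0.111479
P(Population II | 11) ≈ 0.4738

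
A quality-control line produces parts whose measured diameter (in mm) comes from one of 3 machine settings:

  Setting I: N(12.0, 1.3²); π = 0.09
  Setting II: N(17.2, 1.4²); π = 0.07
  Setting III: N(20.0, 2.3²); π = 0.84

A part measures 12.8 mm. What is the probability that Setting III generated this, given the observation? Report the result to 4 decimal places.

0.0451

Posterior ∝ prior × likelihood, so P(k | x) ∝ π_k f_k(x); normalise over all components.
Evaluate each component's likelihood at the observed value:
  L_I = (1/(1.3·√(2π)))·exp(−(12.8−12.0)²/(2·1.3²)) = 0.306879·exp(-0.18935) = 0.253941
  L_II = (1/(1.4·√(2π)))·exp(−(12.8−17.2)²/(2·1.4²)) = 0.284959·exp(-4.93878) = 0.00204126
  L_III = (1/(2.3·√(2π)))·exp(−(12.8−20.0)²/(2·2.3²)) = 0.173453·exp(-4.89981) = 0.00129188
Multiply by the mixture weights:
  π_I·L_I = 0.09 × 0.253941 = 0.0228547
  π_II·L_II = 0.07 × 0.00204126 = 0.000142888
  π_III·L_III = 0.84 × 0.00129188 = 0.00108518
Sum: 0.0228547 + 0.000142888 + 0.00108518 = 0.0240828
P(Setting III | the observation) ≈ 0.0451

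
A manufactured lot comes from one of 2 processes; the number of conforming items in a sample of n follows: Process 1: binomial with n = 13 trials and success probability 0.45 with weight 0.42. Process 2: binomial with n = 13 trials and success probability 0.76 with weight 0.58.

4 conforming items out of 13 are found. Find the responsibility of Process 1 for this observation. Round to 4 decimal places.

0.9936

Posterior ∝ prior × likelihood, so P(k | x) ∝ w_k f_k(x); normalise over all components.
Evaluate each component's likelihood at the observed value:
  p_1 = C(13,4)·0.45^4·0.55^9 = 715·0.0410063·0.00460537 = 0.135027
  p_2 = C(13,4)·0.76^4·0.24^9 = 715·0.333622·2.64181e-06 = 0.000630176
Prior × likelihood for each component:
  w_1·p_1 = 0.42 × 0.135027 = 0.0567113
  w_2·p_2 = 0.58 × 0.000630176 = 0.000365502
Denominator: 0.0567113 + 0.000365502 = 0.0570768
P(Process 1 | data) ≈ 0.9936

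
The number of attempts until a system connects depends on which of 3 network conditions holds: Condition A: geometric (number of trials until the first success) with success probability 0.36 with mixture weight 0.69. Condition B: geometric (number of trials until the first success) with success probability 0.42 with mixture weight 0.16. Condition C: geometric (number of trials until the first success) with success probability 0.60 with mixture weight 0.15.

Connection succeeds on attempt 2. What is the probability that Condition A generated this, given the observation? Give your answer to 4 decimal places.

0.6795

Posterior ∝ prior × likelihood, so P(k | x) ∝ π_k f_k(x); normalise over all components.
Geometric probabilities:
  p_A = 0.36·(1−0.36)^1 = 0.36·0.64 = 0.2304
  p_B = 0.42·(1−0.42)^1 = 0.42·0.58 = 0.2436
  p_C = 0.60·(1−0.60)^1 = 0.60·0.4 = 0.24
Weight by the priors:
  π_A·p_A = 0.69 × 0.2304 = 0.158976
  π_B·p_B = 0.16 × 0.2436 = 0.038976
  π_C·p_C = 0.15 × 0.24 = 0.036
Marginal: 0.158976 + 0.038976 + 0.036 = 0.233952
P(Condition A | 2) ≈ 0.6795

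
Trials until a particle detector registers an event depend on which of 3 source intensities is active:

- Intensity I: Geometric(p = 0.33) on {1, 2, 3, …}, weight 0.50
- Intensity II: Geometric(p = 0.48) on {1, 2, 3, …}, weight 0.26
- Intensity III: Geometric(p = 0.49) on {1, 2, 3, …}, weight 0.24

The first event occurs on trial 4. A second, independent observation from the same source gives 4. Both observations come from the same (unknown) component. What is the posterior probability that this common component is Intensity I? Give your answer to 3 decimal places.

P(component k | x) = P(Z=k)·f_k(x) / marginal(x), where marginal(x) = Σ_j P(Z=j)·f_j(x).
Since both observations come from the same component, the likelihood for component k is f_k(x₁)·f_k(x₂).
  L_I = [0.0992518] × [0.0992518] = 0.00985092
  L_II = [0.0674918] × [0.0674918] = 0.00455515
  L_III = [0.064999] × [0.064999] = 0.00422487
Prior × likelihood for each component:
  P(Z=I)·L_I = 0.50 × 0.00985092 = 0.00492546
  P(Z=II)·L_II = 0.26 × 0.00455515 = 0.00118434
  P(Z=III)·L_III = 0.24 × 0.00422487 = 0.00101397
Normaliser: 0.00492546 + 0.00118434 + 0.00101397 = 0.00712377
So the posterior for Intensity I is 0.00492546 / 0.00712377 ≈ 0.691.

0.691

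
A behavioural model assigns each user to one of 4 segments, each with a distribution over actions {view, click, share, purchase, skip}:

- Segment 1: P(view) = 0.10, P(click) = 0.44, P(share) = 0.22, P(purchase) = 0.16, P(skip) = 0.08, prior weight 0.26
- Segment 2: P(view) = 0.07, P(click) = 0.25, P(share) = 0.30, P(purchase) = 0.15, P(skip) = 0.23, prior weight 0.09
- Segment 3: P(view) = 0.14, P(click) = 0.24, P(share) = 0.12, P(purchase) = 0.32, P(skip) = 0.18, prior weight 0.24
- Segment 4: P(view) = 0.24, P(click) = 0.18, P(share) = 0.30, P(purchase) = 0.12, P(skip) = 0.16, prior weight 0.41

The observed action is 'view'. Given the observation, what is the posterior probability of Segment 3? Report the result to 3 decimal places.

By Bayes' theorem, P(k | x) = w_k f_k(x) / Σ_j w_j f_j(x).
Categorical probabilities:
  L_1 = P(view | comp) = 0.10
  L_2 = P(view | comp) = 0.07
  L_3 = P(view | comp) = 0.14
  L_4 = P(view | comp) = 0.24
Unnormalised posteriors:
  w_1·L_1 = 0.26 × 0.1 = 0.026
  w_2·L_2 = 0.09 × 0.07 = 0.0063
  w_3·L_3 = 0.24 × 0.14 = 0.0336
  w_4·L_4 = 0.41 × 0.24 = 0.0984
Sum: 0.026 + 0.0063 + 0.0336 + 0.0984 = 0.1643
P(Segment 3 | 'view') ≈ 0.205

0.205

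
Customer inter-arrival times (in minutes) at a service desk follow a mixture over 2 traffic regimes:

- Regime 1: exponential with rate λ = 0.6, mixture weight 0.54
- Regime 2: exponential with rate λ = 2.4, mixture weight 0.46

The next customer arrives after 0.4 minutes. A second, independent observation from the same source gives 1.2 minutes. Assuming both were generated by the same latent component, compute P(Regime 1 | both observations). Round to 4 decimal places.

0.5665

Posterior ∝ prior × likelihood, so P(k | x) ∝ π_k f_k(x); normalise over all components.
Since both observations come from the same component, the likelihood for component k is f_k(x₁)·f_k(x₂).
  p_1 = [0.6·e^(−0.6·0.4) = 0.6·e^(−0.2400) = 0.471977] × [0.292051] = 0.137841
  p_2 = [2.4·e^(−2.4·0.4) = 2.4·e^(−0.9600) = 0.918943] × [0.134723] = 0.123803
Unnormalised posteriors:
  π_1·p_1 = 0.54 × 0.137841 = 0.0744344
  π_2·p_2 = 0.46 × 0.123803 = 0.0569494
Sum: 0.0744344 + 0.0569494 = 0.131384
So the posterior for Regime 1 is 0.0744344 / 0.131384 ≈ 0.5665.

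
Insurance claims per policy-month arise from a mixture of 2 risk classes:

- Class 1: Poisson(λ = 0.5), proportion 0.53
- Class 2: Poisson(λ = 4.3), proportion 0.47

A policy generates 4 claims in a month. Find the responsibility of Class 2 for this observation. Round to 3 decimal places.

0.991

By Bayes' theorem, P(k | x) = w_k f_k(x) / Σ_j w_j f_j(x).
Poisson probabilities:
  p_1 = e^(−0.5)·0.5^4/4! = 0.00157951
  p_2 = e^(−4.3)·4.3^4/4! = 0.193284
Weight by the priors:
  w_1·p_1 = 0.53 × 0.00157951 = 0.000837139
  w_2·p_2 = 0.47 × 0.193284 = 0.0908436
Evidence: 0.000837139 + 0.0908436 = 0.0916807
So the posterior for Class 2 is 0.0908436 / 0.0916807 ≈ 0.991.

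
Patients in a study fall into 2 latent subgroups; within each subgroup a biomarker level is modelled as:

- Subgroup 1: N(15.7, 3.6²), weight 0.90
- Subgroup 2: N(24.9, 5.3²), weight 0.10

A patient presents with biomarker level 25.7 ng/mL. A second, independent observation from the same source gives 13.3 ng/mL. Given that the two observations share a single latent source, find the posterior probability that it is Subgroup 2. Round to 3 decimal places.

0.215

By Bayes' theorem, P(k | x) = π_k f_k(x) / Σ_j π_j f_j(x).
Since both observations come from the same component, the likelihood for component k is f_k(x₁)·f_k(x₂).
  p_1 = [(1/(3.6·√(2π)))·exp(−(25.7−15.7)²/(2·3.6²)) = 0.110817·exp(-3.85802) = 0.00233932] × [0.0887356] = 0.00020758
  p_2 = [(1/(5.3·√(2π)))·exp(−(25.7−24.9)²/(2·5.3²)) = 0.075272·exp(-0.01139) = 0.0744195] × [0.00686167] = 0.000510642
Multiply by the mixture weights:
  π_1·p_1 = 0.90 × 0.00020758 = 0.000186822
  π_2·p_2 = 0.10 × 0.000510642 = 5.10642e-05
Sum: 0.000186822 + 5.10642e-05 = 0.000237887
P(Subgroup 2 | x₁, x₂) = 5.10642e-05 / 0.000237887 ≈ 0.215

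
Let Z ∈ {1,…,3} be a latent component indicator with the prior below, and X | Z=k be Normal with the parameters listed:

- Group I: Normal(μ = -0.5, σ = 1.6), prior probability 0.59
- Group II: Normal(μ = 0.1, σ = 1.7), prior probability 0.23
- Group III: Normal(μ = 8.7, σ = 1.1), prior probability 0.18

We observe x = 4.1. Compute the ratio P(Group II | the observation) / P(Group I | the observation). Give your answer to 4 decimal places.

Since P(k|x) ∝ π_k f_k(x), the posterior odds are π_i f_i(x) / (π_j f_j(x)).
Evaluate each component's likelihood at the observed value:
  p_I = (1/(1.6·√(2π)))·exp(−(4.1−-0.5)²/(2·1.6²)) = 0.249339·exp(-4.13281) = 0.00399883
  p_II = (1/(1.7·√(2π)))·exp(−(4.1−0.1)²/(2·1.7²)) = 0.234672·exp(-2.76817) = 0.014732
  p_III = (1/(1.1·√(2π)))·exp(−(4.1−8.7)²/(2·1.1²)) = 0.362675·exp(-8.74380) = 5.78273e-05
0.00338836 / 0.00235931 ≈ 1.4362

1.4362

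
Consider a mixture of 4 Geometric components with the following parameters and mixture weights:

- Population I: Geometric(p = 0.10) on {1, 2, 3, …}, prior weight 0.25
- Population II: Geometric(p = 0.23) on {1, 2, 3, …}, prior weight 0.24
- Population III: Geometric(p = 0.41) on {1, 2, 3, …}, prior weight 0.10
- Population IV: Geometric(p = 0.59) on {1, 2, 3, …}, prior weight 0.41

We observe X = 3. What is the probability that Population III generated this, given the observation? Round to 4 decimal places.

0.1323

P(component k | x) = π_k·f_k(x) / marginal(x), where marginal(x) = Σ_j π_j·f_j(x).
Evaluate each component's likelihood at the observed value:
  f_I = 0.081
  f_II = 0.136367
  f_III = 0.142721
  f_IV = 0.099179
Weight by the priors:
  π_I·f_I = 0.25 × 0.081 = 0.02025
  π_II·f_II = 0.24 × 0.136367 = 0.0327281
  π_III·f_III = 0.10 × 0.142721 = 0.0142721
  π_IV·f_IV = 0.41 × 0.099179 = 0.0406634
Normaliser: 0.02025 + 0.0327281 + 0.0142721 + 0.0406634 = 0.107914
So the posterior for Population III is 0.0142721 / 0.107914 ≈ 0.1323.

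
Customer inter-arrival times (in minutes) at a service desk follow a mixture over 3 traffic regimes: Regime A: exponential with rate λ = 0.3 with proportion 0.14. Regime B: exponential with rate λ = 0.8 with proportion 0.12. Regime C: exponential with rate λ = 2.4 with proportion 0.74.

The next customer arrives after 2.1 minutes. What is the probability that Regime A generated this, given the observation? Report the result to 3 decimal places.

0.432

P(component k | x) = w_k·f_k(x) / marginal(x), where marginal(x) = Σ_j w_j·f_j(x).
Exponential densities:
  p_A = 0.3·e^(−0.3·2.1) = 0.3·e^(−0.6300) = 0.159778
  p_B = 0.8·e^(−0.8·2.1) = 0.8·e^(−1.6800) = 0.149099
  p_C = 2.4·e^(−2.4·2.1) = 2.4·e^(−5.0400) = 0.015537
Weight by the priors:
  w_A·p_A = 0.14 × 0.159778 = 0.0223689
  w_B·p_B = 0.12 × 0.149099 = 0.0178919
  w_C·p_C = 0.74 × 0.015537 = 0.0114974
Normaliser: 0.0223689 + 0.0178919 + 0.0114974 = 0.0517581
P(Regime A | x) = 0.0223689 / 0.0517581 ≈ 0.432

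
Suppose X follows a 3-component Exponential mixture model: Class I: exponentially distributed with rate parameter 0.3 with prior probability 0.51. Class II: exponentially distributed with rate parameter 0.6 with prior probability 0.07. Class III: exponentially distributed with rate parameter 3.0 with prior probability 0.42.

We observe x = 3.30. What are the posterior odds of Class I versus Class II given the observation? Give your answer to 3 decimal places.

Since P(k|x) ∝ w_k f_k(x), the posterior odds are w_i f_i(x) / (w_j f_j(x)).
Evaluate each component's likelihood at the observed value:
  p_I = 0.3·e^(−0.3·3.30) = 0.3·e^(−0.9900) = 0.111473
  p_II = 0.6·e^(−0.6·3.30) = 0.6·e^(−1.9800) = 0.0828415
  p_III = 3.0·e^(−3.0·3.30) = 3.0·e^(−9.9000) = 0.000150524
0.0568512 / 0.00579891 ≈ 9.804

9.804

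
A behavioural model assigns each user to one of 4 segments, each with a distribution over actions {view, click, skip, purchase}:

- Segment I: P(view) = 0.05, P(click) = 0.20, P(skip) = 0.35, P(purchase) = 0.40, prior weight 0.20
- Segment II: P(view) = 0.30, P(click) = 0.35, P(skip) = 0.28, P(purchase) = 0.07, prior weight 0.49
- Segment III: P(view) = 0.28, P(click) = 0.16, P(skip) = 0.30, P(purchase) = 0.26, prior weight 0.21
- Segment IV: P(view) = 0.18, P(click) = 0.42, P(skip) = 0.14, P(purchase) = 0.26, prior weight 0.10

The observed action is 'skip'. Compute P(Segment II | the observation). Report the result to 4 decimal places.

0.4828

By Bayes' theorem, P(k | x) = P(Z=k) f_k(x) / Σ_j P(Z=j) f_j(x).
Component likelihoods at x = 'skip':
  f_I = P(skip | comp) = 0.35
  f_II = P(skip | comp) = 0.28
  f_III = P(skip | comp) = 0.30
  f_IV = P(skip | comp) = 0.14
Prior × likelihood for each component:
  P(Z=I)·f_I = 0.20 × 0.35 = 0.07
  P(Z=II)·f_II = 0.49 × 0.28 = 0.1372
  P(Z=III)·f_III = 0.21 × 0.3 = 0.063
  P(Z=IV)·f_IV = 0.10 × 0.14 = 0.014
Marginal: 0.07 + 0.1372 + 0.063 + 0.014 = 0.2842
P(Segment II | the observation) = 0.1372 / 0.2842 ≈ 0.4828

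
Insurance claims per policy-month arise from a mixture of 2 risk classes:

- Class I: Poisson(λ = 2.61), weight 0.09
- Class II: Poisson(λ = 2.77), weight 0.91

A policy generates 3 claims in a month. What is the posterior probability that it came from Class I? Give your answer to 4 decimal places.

0.0885

P(component k | x) = π_k·f_k(x) / marginal(x), where marginal(x) = Σ_j π_j·f_j(x).
Component likelihoods at x = 3 claims:
  f_I = 0.217902
  f_II = 0.221969
Prior × likelihood for each component:
  π_I·f_I = 0.09 × 0.217902 = 0.0196112
  π_II·f_II = 0.91 × 0.221969 = 0.201992
Evidence: 0.0196112 + 0.201992 = 0.221603
Responsibility of Class I: 0.0196112 / 0.221603 ≈ 0.0885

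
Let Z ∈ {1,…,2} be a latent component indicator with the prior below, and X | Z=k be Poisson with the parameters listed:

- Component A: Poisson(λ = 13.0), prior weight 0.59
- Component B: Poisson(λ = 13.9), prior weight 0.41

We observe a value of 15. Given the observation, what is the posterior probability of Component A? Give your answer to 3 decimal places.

Apply Bayes' rule: the posterior for each component is proportional to its prior times its likelihood at x.
Component likelihoods at x = 15:
  f_A = e^(−13.0)·13.0^15/15! = 0.0884754
  f_B = e^(−13.9)·13.9^15/15! = 0.0981814
Weight by the priors:
  w_A·f_A = 0.59 × 0.0884754 = 0.0522005
  w_B·f_B = 0.41 × 0.0981814 = 0.0402544
Denominator: 0.0522005 + 0.0402544 = 0.0924548
So the posterior for Component A is 0.0522005 / 0.0924548 ≈ 0.565.

0.565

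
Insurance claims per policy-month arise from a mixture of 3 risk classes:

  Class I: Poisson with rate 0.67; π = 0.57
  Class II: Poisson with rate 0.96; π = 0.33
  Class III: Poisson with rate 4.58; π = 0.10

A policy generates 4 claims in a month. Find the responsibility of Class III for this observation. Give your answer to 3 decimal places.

0.731

Posterior ∝ prior × likelihood, so P(k | x) ∝ P(Z=k) f_k(x); normalise over all components.
Component likelihoods at x = 4 claims:
  f_I = e^(−0.67)·0.67^4/4! = 0.00429646
  f_II = e^(−0.96)·0.96^4/4! = 0.0135504
  f_III = e^(−4.58)·4.58^4/4! = 0.18801
Prior × likelihood for each component:
  P(Z=I)·f_I = 0.57 × 0.00429646 = 0.00244898
  P(Z=II)·f_II = 0.33 × 0.0135504 = 0.00447162
  P(Z=III)·f_III = 0.10 × 0.18801 = 0.018801
Sum: 0.00244898 + 0.00447162 + 0.018801 = 0.0257216
So the posterior for Class III is 0.018801 / 0.0257216 ≈ 0.731.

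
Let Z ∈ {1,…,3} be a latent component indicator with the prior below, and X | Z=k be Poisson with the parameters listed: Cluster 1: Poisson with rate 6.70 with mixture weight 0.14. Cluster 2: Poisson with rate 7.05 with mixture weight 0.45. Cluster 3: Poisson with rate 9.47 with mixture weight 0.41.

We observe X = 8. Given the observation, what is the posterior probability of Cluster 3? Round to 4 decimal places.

0.3990

Apply Bayes' rule: the posterior for each component is proportional to its prior times its likelihood at x.
Poisson probabilities:
  p_1 = e^(−6.70)·6.70^8/8! = 0.123967
  p_2 = e^(−7.05)·7.05^8/8! = 0.131285
  p_3 = e^(−9.47)·9.47^8/8! = 0.12374
Weight by the priors:
  P(Z=1)·p_1 = 0.14 × 0.123967 = 0.0173553
  P(Z=2)·p_2 = 0.45 × 0.131285 = 0.0590784
  P(Z=3)·p_3 = 0.41 × 0.12374 = 0.0507335
Evidence: 0.0173553 + 0.0590784 + 0.0507335 = 0.127167
P(Cluster 3 | the observation) = 0.0507335 / 0.127167 ≈ 0.3990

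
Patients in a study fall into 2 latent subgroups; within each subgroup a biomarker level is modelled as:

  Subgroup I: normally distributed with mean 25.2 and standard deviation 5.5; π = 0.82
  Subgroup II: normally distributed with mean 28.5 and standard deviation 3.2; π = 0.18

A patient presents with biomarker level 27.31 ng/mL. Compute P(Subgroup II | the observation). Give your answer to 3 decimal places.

0.275

Posterior ∝ prior × likelihood, so P(k | x) ∝ P(Z=k) f_k(x); normalise over all components.
Component likelihoods at x = 27.31 ng/mL:
  p_I = (1/(5.5·√(2π)))·exp(−(27.31−25.2)²/(2·5.5²)) = 0.072535·exp(-0.07359) = 0.0673889
  p_II = (1/(3.2·√(2π)))·exp(−(27.31−28.5)²/(2·3.2²)) = 0.124669·exp(-0.06915) = 0.11634
Prior × likelihood for each component:
  P(Z=I)·p_I = 0.82 × 0.0673889 = 0.0552589
  P(Z=II)·p_II = 0.18 × 0.11634 = 0.0209413
Evidence: 0.0552589 + 0.0209413 = 0.0762002
P(Subgroup II | x) = 0.0209413 / 0.0762002 ≈ 0.275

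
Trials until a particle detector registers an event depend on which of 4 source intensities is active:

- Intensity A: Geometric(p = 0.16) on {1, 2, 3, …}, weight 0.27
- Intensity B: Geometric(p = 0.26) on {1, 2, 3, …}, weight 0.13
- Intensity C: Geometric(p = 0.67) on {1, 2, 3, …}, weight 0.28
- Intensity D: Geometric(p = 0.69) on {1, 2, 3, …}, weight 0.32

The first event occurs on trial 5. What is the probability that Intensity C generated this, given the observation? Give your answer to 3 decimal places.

By Bayes' theorem, P(k | x) = w_k f_k(x) / Σ_j w_j f_j(x).
Component likelihoods at x = 5:
  f_A = 0.16·(1−0.16)^4 = 0.16·0.497871 = 0.0796594
  f_B = 0.26·(1−0.26)^4 = 0.26·0.299866 = 0.0779651
  f_C = 0.67·(1−0.67)^4 = 0.67·0.0118592 = 0.00794567
  f_D = 0.69·(1−0.69)^4 = 0.69·0.00923521 = 0.00637229
Prior × likelihood for each component:
  w_A·f_A = 0.27 × 0.0796594 = 0.021508
  w_B·f_B = 0.13 × 0.0779651 = 0.0101355
  w_C·f_C = 0.28 × 0.00794567 = 0.00222479
  w_D·f_D = 0.32 × 0.00637229 = 0.00203913
Sum: 0.021508 + 0.0101355 + 0.00222479 + 0.00203913 = 0.0359074
Responsibility of Intensity C: 0.00222479 / 0.0359074 ≈ 0.062

0.062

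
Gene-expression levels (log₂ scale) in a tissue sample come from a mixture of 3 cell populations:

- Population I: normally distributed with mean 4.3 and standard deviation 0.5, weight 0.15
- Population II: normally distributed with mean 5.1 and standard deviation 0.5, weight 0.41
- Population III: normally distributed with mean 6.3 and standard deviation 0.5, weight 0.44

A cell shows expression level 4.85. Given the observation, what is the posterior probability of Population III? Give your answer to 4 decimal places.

The responsibility of component k is P(Z=k) f_k(x) divided by Σ_j P(Z=j) f_j(x).
Evaluate each component's likelihood at the observed value:
  f_I = 0.435704
  f_II = 0.704131
  f_III = 0.0119051
Weight by the priors:
  P(Z=I)·f_I = 0.15 × 0.435704 = 0.0653557
  P(Z=II)·f_II = 0.41 × 0.704131 = 0.288694
  P(Z=III)·f_III = 0.44 × 0.0119051 = 0.00523823
Sum: 0.0653557 + 0.288694 + 0.00523823 = 0.359287
P(Population III | data) ≈ 0.0146

0.0146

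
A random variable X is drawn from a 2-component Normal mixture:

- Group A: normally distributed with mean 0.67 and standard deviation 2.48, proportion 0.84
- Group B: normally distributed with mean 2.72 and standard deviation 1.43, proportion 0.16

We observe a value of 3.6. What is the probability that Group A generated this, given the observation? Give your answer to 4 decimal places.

By Bayes' theorem, P(k | x) = P(Z=k) f_k(x) / Σ_j P(Z=j) f_j(x).
Component likelihoods at x = 3.6:
  f_A = (1/(2.48·√(2π)))·exp(−(3.6−0.67)²/(2·2.48²)) = 0.160864·exp(-0.69791) = 0.0800494
  f_B = (1/(1.43·√(2π)))·exp(−(3.6−2.72)²/(2·1.43²)) = 0.278981·exp(-0.18935) = 0.230856
Unnormalised posteriors:
  P(Z=A)·f_A = 0.84 × 0.0800494 = 0.0672415
  P(Z=B)·f_B = 0.16 × 0.230856 = 0.0369369
Normaliser: 0.0672415 + 0.0369369 = 0.104178
So the posterior for Group A is 0.0672415 / 0.104178 ≈ 0.6454.

0.6454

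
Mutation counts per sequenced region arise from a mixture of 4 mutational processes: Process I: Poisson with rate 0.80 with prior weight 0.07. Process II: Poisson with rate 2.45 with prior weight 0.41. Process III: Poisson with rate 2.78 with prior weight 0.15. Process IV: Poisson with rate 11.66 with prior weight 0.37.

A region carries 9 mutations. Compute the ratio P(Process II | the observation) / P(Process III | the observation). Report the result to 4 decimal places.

Only the two components matter; the odds are (P(Z=i) f_i(x)) / (P(Z=j) f_j(x)).
Poisson probabilities:
  f_I = 1.66192e-07
  f_II = 0.000756328
  f_III = 0.00169551
  f_IV = 0.0947655
0.000310095 / 0.000254327 ≈ 1.2193

1.2193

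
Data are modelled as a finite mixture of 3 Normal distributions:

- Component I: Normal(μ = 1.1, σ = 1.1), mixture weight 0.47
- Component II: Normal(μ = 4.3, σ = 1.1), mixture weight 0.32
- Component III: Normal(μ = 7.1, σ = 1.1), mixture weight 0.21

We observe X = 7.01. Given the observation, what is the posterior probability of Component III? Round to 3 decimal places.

0.932

The responsibility of component k is π_k f_k(x) divided by Σ_j π_j f_j(x).
Component likelihoods at x = 7.01:
  L_I = 1.9557e-07
  L_II = 0.0174398
  L_III = 0.361463
Weight by the priors:
  π_I·L_I = 0.47 × 1.9557e-07 = 9.19179e-08
  π_II·L_II = 0.32 × 0.0174398 = 0.00558073
  π_III·L_III = 0.21 × 0.361463 = 0.0759072
Sum: 9.19179e-08 + 0.00558073 + 0.0759072 = 0.081488
P(Component III | data) = 0.0759072 / 0.081488 ≈ 0.932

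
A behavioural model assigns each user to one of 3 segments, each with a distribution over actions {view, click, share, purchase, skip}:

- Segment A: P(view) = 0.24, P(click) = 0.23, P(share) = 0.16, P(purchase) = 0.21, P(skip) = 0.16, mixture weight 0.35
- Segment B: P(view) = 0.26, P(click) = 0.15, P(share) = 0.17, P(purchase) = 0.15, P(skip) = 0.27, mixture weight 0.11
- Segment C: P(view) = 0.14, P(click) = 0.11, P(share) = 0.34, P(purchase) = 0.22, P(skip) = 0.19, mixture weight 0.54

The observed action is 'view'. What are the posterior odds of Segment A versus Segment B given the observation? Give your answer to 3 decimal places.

Posterior odds = (π_i f_i(x)) / (π_j f_j(x)); the normalising sum cancels.
Evaluate each component's likelihood at the observed value:
  p_A = 0.24
  p_B = 0.26
  p_C = 0.14
0.084 / 0.0286 ≈ 2.937

2.937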